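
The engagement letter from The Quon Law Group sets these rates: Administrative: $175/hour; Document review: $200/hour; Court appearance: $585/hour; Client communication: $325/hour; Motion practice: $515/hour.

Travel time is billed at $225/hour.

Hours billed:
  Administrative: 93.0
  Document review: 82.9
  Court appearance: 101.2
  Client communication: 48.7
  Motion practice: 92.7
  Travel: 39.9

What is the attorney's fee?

$164,602.50

Administrative: 93.0 × $175 = $16,275.00
Document review: 82.9 × $200 = $16,580.00
Court appearance: 101.2 × $585 = $59,202.00
Client communication: 48.7 × $325 = $15,827.50
Motion practice: 92.7 × $515 = $47,740.50
Subtotal: $16,275.00 + $16,580.00 + $59,202.00 + $15,827.50 + $47,740.50 = $155,625.00
Travel: 39.9 × $225 = $8,977.50
Total: $155,625.00 + $8,977.50 = $164,602.50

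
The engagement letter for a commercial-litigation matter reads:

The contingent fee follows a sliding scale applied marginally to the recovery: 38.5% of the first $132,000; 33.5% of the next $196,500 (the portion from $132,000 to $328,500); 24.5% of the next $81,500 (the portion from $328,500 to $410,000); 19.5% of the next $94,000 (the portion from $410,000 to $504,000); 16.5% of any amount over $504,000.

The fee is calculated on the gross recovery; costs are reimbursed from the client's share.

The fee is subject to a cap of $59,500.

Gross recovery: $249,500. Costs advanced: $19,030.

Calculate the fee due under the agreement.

Fee base is the gross recovery, $249,500; costs are reimbursed separately.
First $132,000 at 38.5% = $50,820.00
Remaining $117,500 at 33.5% = $39,362.50
Fee: $50,820.00 + $39,362.50 = $90,182.50
$90,182.50 exceeds the $59,500 cap, so the fee is capped at $59,500.00.

$59,500.00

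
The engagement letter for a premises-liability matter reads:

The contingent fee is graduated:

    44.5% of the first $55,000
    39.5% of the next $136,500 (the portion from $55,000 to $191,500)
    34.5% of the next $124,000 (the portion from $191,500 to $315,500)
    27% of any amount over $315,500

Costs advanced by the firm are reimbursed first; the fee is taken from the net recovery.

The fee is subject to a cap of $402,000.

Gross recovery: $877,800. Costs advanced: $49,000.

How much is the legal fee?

Fee base (net of costs): $877,800 − $49,000 = $828,800
First $55,000 at 44.5% = $24,475.00
Next $136,500 at 39.5% = $53,917.50
Next $124,000 at 34.5% = $42,780.00
Remaining $513,300 at 27% = $138,591.00
Fee: $24,475.00 + $53,917.50 + $42,780.00 + $138,591.00 = $259,763.50
$259,763.50 is under the $402,000 cap.

$259,763.50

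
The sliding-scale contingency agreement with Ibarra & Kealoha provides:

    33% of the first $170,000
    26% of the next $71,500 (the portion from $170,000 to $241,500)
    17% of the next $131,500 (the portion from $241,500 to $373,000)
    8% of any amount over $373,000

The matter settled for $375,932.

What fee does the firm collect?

First $170,000 at 33% = $56,100.00
Next $71,500 at 26% = $18,590.00
Next $131,500 at 17% = $22,355.00
Remaining $2,932 at 8% = $234.56
Fee: $56,100.00 + $18,590.00 + $22,355.00 + $234.56 = $97,279.56

$97,279.56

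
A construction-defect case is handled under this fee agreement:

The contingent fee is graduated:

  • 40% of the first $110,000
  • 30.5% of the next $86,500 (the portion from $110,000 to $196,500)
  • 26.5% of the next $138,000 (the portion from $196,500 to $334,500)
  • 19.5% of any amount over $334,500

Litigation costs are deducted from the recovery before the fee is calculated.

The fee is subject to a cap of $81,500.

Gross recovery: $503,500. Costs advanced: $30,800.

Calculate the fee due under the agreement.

$81,500.00

Fee base (net of costs): $503,500 − $30,800 = $472,700
First $110,000 at 40% = $44,000.00
Next $86,500 at 30.5% = $26,382.50
Next $138,000 at 26.5% = $36,570.00
Remaining $138,200 at 19.5% = $26,949.00
Fee: $44,000.00 + $26,382.50 + $36,570.00 + $26,949.00 = $133,901.50
$133,901.50 exceeds the $81,500 cap, so the fee is capped at $81,500.00.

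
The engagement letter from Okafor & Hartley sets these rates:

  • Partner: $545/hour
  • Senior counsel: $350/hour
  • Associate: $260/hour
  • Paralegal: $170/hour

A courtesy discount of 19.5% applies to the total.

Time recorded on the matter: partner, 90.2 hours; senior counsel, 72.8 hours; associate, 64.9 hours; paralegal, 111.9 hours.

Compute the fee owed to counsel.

$88,981.48

Partner: 90.2 × $545 = $49,159.00
Senior counsel: 72.8 × $350 = $25,480.00
Associate: 64.9 × $260 = $16,874.00
Paralegal: 111.9 × $170 = $19,023.00
Subtotal: $110,536.00
Less 19.5% discount: −$21,554.52
Total: $110,536.00 − $21,554.52 = $88,981.48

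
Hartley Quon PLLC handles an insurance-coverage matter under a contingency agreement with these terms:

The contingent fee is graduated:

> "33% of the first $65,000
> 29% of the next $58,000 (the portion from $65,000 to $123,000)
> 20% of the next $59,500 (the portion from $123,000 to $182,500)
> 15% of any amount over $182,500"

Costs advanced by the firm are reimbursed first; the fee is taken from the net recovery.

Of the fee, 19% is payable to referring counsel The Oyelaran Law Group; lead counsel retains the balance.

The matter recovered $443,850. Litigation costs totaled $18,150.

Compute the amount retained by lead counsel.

Fee base (net of costs): $443,850 − $18,150 = $425,700
First $65,000 at 33% = $21,450.00
Next $58,000 at 29% = $16,820.00
Next $59,500 at 20% = $11,900.00
Remaining $243,200 at 15% = $36,480.00
Fee: $21,450.00 + $16,820.00 + $11,900.00 + $36,480.00 = $86,650.00
Referral share: 19% of $86,650.00 = $16,463.50; lead counsel retains $86,650.00 − $16,463.50 = $70,186.50.

$70,186.50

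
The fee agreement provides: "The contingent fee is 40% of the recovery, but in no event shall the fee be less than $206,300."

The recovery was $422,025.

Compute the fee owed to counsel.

$206,300.00

40% of $422,025 = $168,810.00
That is below the $206,300 minimum, so the minimum applies.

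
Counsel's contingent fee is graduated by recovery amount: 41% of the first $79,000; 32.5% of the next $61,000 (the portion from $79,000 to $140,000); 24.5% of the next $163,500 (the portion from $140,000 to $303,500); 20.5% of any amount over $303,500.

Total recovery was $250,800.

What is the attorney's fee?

$79,361.00

First $79,000 at 41% = $32,390.00
Next $61,000 at 32.5% = $19,825.00
Remaining $110,800 at 24.5% = $27,146.00
Fee: $32,390.00 + $19,825.00 + $27,146.00 = $79,361.00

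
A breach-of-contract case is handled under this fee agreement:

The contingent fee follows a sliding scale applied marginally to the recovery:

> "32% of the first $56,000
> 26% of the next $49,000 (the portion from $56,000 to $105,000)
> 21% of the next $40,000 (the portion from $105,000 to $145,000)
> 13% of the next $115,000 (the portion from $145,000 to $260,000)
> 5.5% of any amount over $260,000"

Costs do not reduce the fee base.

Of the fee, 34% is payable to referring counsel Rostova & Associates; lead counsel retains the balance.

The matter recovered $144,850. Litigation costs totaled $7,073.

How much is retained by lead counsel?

Fee base is the gross recovery, $144,850; costs are reimbursed separately.
First $56,000 at 32% = $17,920.00
Next $49,000 at 26% = $12,740.00
Remaining $39,850 at 21% = $8,368.50
Fee: $17,920.00 + $12,740.00 + $8,368.50 = $39,028.50
Referral share: 34% of $39,028.50 = $13,269.69; lead counsel retains $39,028.50 − $13,269.69 = $25,758.81.

$25,758.81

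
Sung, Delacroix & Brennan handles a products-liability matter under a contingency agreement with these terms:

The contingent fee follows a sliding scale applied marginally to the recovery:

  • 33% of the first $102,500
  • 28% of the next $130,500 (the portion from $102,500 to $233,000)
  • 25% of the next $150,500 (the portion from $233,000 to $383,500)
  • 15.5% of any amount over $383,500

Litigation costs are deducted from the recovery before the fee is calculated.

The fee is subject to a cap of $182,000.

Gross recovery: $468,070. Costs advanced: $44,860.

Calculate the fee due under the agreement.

Fee base (net of costs): $468,070 − $44,860 = $423,210
First $102,500 at 33% = $33,825.00
Next $130,500 at 28% = $36,540.00
Next $150,500 at 25% = $37,625.00
Remaining $39,710 at 15.5% = $6,155.05
Fee: $33,825.00 + $36,540.00 + $37,625.00 + $6,155.05 = $114,145.05
$114,145.05 is under the $182,000 cap.

$114,145.05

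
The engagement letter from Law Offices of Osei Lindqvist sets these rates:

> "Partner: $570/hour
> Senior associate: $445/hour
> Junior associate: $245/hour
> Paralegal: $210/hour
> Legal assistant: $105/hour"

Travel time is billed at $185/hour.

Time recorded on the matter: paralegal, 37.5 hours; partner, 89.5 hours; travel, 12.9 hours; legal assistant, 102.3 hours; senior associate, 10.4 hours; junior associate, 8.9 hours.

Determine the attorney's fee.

$78,826.50

Partner: 89.5 × $570 = $51,015.00
Senior associate: 10.4 × $445 = $4,628.00
Junior associate: 8.9 × $245 = $2,180.50
Paralegal: 37.5 × $210 = $7,875.00
Legal assistant: 102.3 × $105 = $10,741.50
Subtotal: $51,015.00 + $4,628.00 + $2,180.50 + $7,875.00 + $10,741.50 = $76,440.00
Travel: 12.9 × $185 = $2,386.50
Total: $76,440.00 + $2,386.50 = $78,826.50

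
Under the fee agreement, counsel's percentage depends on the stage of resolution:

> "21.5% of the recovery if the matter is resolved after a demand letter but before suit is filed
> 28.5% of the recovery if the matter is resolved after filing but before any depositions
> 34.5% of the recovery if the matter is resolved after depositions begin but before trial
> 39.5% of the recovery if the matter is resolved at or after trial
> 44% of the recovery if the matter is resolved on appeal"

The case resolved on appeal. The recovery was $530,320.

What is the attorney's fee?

The matter resolved on appeal, so the 44% rate applies.
$530,320 × 44% = $233,340.80

$233,340.80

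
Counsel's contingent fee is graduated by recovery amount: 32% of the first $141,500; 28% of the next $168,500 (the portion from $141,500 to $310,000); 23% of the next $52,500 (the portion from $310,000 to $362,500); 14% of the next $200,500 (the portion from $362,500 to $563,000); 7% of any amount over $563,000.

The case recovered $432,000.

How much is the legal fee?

$114,265.00

First $141,500 at 32% = $45,280.00
Next $168,500 at 28% = $47,180.00
Next $52,500 at 23% = $12,075.00
Remaining $69,500 at 14% = $9,730.00
Fee: $45,280.00 + $47,180.00 + $12,075.00 + $9,730.00 = $114,265.00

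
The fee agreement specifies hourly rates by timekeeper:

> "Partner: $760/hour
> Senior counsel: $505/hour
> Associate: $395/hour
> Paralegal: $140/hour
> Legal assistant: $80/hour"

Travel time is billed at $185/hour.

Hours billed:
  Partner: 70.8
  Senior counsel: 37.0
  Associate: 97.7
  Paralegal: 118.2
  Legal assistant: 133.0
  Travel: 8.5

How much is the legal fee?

$139,845.00

Partner: 70.8 × $760 = $53,808.00
Senior counsel: 37.0 × $505 = $18,685.00
Associate: 97.7 × $395 = $38,591.50
Paralegal: 118.2 × $140 = $16,548.00
Legal assistant: 133.0 × $80 = $10,640.00
Subtotal: $53,808.00 + $18,685.00 + $38,591.50 + $16,548.00 + $10,640.00 = $138,272.50
Travel: 8.5 × $185 = $1,572.50
Total: $138,272.50 + $1,572.50 = $139,845.00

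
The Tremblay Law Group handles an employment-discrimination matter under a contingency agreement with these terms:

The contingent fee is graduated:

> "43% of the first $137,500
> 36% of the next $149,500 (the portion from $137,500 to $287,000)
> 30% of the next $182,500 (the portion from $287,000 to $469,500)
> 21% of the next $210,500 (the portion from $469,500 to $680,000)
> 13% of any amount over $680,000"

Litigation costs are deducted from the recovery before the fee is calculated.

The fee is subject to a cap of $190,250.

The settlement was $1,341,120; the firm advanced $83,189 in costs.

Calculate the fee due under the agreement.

Fee base (net of costs): $1,341,120 − $83,189 = $1,257,931
First $137,500 at 43% = $59,125.00
Next $149,500 at 36% = $53,820.00
Next $182,500 at 30% = $54,750.00
Next $210,500 at 21% = $44,205.00
Remaining $577,931 at 13% = $75,131.03
Fee: $59,125.00 + $53,820.00 + $54,750.00 + $44,205.00 + $75,131.03 = $287,031.03
$287,031.03 exceeds the $190,250 cap, so the fee is capped at $190,250.00.

$190,250.00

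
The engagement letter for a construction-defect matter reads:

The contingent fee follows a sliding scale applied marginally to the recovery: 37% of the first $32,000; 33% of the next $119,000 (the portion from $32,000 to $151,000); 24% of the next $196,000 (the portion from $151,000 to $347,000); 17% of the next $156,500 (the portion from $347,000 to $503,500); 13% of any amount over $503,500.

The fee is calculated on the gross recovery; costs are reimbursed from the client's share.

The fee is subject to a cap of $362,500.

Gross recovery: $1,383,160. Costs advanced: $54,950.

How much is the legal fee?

$239,110.80

Fee base is the gross recovery, $1,383,160; costs are reimbursed separately.
First $32,000 at 37% = $11,840.00
Next $119,000 at 33% = $39,270.00
Next $196,000 at 24% = $47,040.00
Next $156,500 at 17% = $26,605.00
Remaining $879,660 at 13% = $114,355.80
Fee: $11,840.00 + $39,270.00 + $47,040.00 + $26,605.00 + $114,355.80 = $239,110.80
$239,110.80 is under the $362,500 cap.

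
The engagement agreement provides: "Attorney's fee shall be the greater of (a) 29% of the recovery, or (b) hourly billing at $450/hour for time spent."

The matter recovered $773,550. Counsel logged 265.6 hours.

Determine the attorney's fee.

(a) 29% of $773,550 = $224,329.50
(b) 265.6 × $450 = $119,520.00
The greater is (a): $224,329.50.

$224,329.50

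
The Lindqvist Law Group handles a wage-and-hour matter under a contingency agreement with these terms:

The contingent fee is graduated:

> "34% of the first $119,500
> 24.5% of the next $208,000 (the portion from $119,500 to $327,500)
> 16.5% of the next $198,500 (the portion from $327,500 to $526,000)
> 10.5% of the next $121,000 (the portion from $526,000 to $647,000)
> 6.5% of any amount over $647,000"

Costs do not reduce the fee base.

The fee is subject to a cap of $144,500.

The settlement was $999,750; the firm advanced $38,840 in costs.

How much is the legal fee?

Fee base is the gross recovery, $999,750; costs are reimbursed separately.
First $119,500 at 34% = $40,630.00
Next $208,000 at 24.5% = $50,960.00
Next $198,500 at 16.5% = $32,752.50
Next $121,000 at 10.5% = $12,705.00
Remaining $352,750 at 6.5% = $22,928.75
Fee: $40,630.00 + $50,960.00 + $32,752.50 + $12,705.00 + $22,928.75 = $159,976.25
$159,976.25 exceeds the $144,500 cap, so the fee is capped at $144,500.00.

$144,500.00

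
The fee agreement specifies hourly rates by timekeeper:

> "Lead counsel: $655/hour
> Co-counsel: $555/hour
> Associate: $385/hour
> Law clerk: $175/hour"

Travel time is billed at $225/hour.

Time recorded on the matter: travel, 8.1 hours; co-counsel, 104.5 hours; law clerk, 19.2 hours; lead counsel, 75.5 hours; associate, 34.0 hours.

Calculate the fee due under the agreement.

Lead counsel: 75.5 × $655 = $49,452.50
Co-counsel: 104.5 × $555 = $57,997.50
Associate: 34.0 × $385 = $13,090.00
Law clerk: 19.2 × $175 = $3,360.00
Subtotal: $49,452.50 + $57,997.50 + $13,090.00 + $3,360.00 = $123,900.00
Travel: 8.1 × $225 = $1,822.50
Total: $123,900.00 + $1,822.50 = $125,722.50

$125,722.50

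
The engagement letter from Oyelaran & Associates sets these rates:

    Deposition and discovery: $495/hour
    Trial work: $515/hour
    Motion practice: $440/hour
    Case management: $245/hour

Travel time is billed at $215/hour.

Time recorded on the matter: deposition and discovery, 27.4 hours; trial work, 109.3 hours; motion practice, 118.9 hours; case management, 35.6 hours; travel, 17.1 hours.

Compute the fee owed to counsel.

Deposition and discovery: 27.4 × $495 = $13,563.00
Trial work: 109.3 × $515 = $56,289.50
Motion practice: 118.9 × $440 = $52,316.00
Case management: 35.6 × $245 = $8,722.00
Subtotal: $13,563.00 + $56,289.50 + $52,316.00 + $8,722.00 = $130,890.50
Travel: 17.1 × $215 = $3,676.50
Total: $130,890.50 + $3,676.50 = $134,567.00

$134,567.00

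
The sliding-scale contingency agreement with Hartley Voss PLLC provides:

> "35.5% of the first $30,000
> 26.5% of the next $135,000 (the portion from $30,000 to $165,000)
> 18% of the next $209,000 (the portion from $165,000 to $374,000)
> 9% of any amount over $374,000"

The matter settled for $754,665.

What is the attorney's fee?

First $30,000 at 35.5% = $10,650.00
Next $135,000 at 26.5% = $35,775.00
Next $209,000 at 18% = $37,620.00
Remaining $380,665 at 9% = $34,259.85
Fee: $10,650.00 + $35,775.00 + $37,620.00 + $34,259.85 = $118,304.85

$118,304.85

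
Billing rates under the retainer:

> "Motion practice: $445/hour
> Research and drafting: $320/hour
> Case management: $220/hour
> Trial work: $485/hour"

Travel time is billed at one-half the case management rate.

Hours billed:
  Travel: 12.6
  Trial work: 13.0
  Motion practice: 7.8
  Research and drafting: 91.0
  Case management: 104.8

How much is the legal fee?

Motion practice: 7.8 × $445 = $3,471.00
Research and drafting: 91.0 × $320 = $29,120.00
Case management: 104.8 × $220 = $23,056.00
Trial work: 13.0 × $485 = $6,305.00
Subtotal: $3,471.00 + $29,120.00 + $23,056.00 + $6,305.00 = $61,952.00
Travel: 12.6 × ($220 ÷ 2) = 12.6 × $110.00 = $1,386.00
Total: $61,952.00 + $1,386.00 = $63,338.00

$63,338.00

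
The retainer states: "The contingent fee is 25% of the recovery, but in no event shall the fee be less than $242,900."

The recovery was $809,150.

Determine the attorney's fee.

$242,900.00

25% of $809,150 = $202,287.50
That is below the $242,900 minimum, so the minimum applies.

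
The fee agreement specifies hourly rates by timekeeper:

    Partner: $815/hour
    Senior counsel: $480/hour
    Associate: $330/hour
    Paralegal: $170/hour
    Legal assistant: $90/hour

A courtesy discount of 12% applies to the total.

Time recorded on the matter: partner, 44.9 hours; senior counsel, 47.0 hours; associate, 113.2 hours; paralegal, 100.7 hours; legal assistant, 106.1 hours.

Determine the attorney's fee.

Partner: 44.9 × $815 = $36,593.50
Senior counsel: 47.0 × $480 = $22,560.00
Associate: 113.2 × $330 = $37,356.00
Paralegal: 100.7 × $170 = $17,119.00
Legal assistant: 106.1 × $90 = $9,549.00
Subtotal: $123,177.50
Less 12% discount: −$14,781.30
Total: $123,177.50 − $14,781.30 = $108,396.20

$108,396.20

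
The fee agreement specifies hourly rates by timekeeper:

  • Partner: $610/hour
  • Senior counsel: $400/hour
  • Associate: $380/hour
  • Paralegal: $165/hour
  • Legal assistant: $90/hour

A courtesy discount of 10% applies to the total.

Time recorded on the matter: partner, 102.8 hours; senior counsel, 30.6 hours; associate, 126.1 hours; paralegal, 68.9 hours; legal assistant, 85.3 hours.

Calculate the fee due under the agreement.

Partner: 102.8 × $610 = $62,708.00
Senior counsel: 30.6 × $400 = $12,240.00
Associate: 126.1 × $380 = $47,918.00
Paralegal: 68.9 × $165 = $11,368.50
Legal assistant: 85.3 × $90 = $7,677.00
Subtotal: $141,911.50
Less 10% discount: −$14,191.15
Total: $141,911.50 − $14,191.15 = $127,720.35

$127,720.35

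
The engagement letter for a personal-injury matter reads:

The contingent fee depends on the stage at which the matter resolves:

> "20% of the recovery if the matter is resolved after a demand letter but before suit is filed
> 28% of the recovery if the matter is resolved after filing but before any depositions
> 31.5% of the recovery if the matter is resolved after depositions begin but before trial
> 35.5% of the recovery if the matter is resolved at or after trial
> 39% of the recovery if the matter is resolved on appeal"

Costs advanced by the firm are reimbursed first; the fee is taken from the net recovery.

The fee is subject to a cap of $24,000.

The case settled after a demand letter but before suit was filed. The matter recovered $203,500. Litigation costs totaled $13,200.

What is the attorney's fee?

$24,000.00

Fee base (net of costs): $203,500 − $13,200 = $190,300
The matter settled after a demand letter but before suit was filed, so the 20% rate applies.
$190,300 × 20% = $38,060.00
$38,060.00 exceeds the $24,000 cap, so the fee is capped at $24,000.00.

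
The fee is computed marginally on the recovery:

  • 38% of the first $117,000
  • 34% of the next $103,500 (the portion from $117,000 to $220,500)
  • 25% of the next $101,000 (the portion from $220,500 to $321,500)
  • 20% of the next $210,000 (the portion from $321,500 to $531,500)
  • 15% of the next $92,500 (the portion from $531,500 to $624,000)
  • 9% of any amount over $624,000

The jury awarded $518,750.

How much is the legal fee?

First $117,000 at 38% = $44,460.00
Next $103,500 at 34% = $35,190.00
Next $101,000 at 25% = $25,250.00
Remaining $197,250 at 20% = $39,450.00
Fee: $44,460.00 + $35,190.00 + $25,250.00 + $39,450.00 = $144,350.00

$144,350.00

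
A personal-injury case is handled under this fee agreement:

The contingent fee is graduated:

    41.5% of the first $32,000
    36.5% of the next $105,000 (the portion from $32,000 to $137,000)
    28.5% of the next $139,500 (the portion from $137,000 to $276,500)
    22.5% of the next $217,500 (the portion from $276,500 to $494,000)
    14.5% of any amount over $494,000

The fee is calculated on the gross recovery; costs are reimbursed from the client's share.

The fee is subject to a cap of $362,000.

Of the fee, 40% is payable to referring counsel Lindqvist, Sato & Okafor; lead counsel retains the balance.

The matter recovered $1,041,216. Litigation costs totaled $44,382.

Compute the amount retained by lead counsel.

$131,787.79

Fee base is the gross recovery, $1,041,216; costs are reimbursed separately.
First $32,000 at 41.5% = $13,280.00
Next $105,000 at 36.5% = $38,325.00
Next $139,500 at 28.5% = $39,757.50
Next $217,500 at 22.5% = $48,937.50
Remaining $547,216 at 14.5% = $79,346.32
Fee: $13,280.00 + $38,325.00 + $39,757.50 + $48,937.50 + $79,346.32 = $219,646.32
$219,646.32 is under the $362,000 cap.
Referral share: 40% of $219,646.32 = $87,858.53; lead counsel retains $219,646.32 − $87,858.53 = $131,787.79.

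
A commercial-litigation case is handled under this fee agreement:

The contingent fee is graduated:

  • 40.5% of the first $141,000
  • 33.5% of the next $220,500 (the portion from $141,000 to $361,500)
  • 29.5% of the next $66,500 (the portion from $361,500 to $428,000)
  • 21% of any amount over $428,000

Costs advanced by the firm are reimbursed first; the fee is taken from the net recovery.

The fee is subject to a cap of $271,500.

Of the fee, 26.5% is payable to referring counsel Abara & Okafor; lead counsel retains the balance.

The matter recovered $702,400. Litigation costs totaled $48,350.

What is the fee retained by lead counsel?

Fee base (net of costs): $702,400 − $48,350 = $654,050
First $141,000 at 40.5% = $57,105.00
Next $220,500 at 33.5% = $73,867.50
Next $66,500 at 29.5% = $19,617.50
Remaining $226,050 at 21% = $47,470.50
Fee: $57,105.00 + $73,867.50 + $19,617.50 + $47,470.50 = $198,060.50
$198,060.50 is under the $271,500 cap.
Referral share: 26.5% of $198,060.50 = $52,486.03; lead counsel retains $198,060.50 − $52,486.03 = $145,574.47.

$145,574.47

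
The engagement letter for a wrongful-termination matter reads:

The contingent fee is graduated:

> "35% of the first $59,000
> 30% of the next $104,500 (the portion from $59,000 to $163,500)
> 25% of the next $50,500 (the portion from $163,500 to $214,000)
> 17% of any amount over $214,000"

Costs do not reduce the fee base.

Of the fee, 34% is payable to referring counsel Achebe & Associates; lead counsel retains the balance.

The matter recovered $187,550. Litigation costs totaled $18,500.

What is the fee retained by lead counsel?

Fee base is the gross recovery, $187,550; costs are reimbursed separately.
First $59,000 at 35% = $20,650.00
Next $104,500 at 30% = $31,350.00
Remaining $24,050 at 25% = $6,012.50
Fee: $20,650.00 + $31,350.00 + $6,012.50 = $58,012.50
Referral share: 34% of $58,012.50 = $19,724.25; lead counsel retains $58,012.50 − $19,724.25 = $38,288.25.

$38,288.25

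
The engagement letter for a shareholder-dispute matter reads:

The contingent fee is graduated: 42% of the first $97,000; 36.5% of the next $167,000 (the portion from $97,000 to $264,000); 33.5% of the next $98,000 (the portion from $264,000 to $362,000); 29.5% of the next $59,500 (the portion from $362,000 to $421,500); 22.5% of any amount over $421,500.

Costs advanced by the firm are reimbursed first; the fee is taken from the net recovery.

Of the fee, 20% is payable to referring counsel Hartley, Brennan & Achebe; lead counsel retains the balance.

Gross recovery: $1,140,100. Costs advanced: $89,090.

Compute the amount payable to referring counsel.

Fee base (net of costs): $1,140,100 − $89,090 = $1,051,010
First $97,000 at 42% = $40,740.00
Next $167,000 at 36.5% = $60,955.00
Next $98,000 at 33.5% = $32,830.00
Next $59,500 at 29.5% = $17,552.50
Remaining $629,510 at 22.5% = $141,639.75
Fee: $40,740.00 + $60,955.00 + $32,830.00 + $17,552.50 + $141,639.75 = $293,717.25
Referral share: 20% of $293,717.25 = $58,743.45; lead counsel retains $293,717.25 − $58,743.45 = $234,973.80.

$58,743.45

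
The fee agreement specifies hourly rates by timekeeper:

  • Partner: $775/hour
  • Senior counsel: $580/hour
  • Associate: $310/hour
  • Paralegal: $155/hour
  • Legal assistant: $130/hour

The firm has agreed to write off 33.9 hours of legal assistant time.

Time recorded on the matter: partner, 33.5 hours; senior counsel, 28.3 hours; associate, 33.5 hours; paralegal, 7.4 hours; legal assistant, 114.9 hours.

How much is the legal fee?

$64,438.50

Partner: 33.5 × $775 = $25,962.50
Senior counsel: 28.3 × $580 = $16,414.00
Associate: 33.5 × $310 = $10,385.00
Paralegal: 7.4 × $155 = $1,147.00
Legal assistant: 114.9 × $130 = $14,937.00
Subtotal: $68,845.50
Write-off: 33.9 × $130 = $4,407.00
Total: $68,845.50 − $4,407.00 = $64,438.50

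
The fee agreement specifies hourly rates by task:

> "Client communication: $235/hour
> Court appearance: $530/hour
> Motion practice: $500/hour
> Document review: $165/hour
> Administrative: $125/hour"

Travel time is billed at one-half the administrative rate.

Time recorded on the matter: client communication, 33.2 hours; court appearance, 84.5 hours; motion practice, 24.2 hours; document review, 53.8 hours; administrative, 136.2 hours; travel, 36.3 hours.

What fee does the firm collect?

Client communication: 33.2 × $235 = $7,802.00
Court appearance: 84.5 × $530 = $44,785.00
Motion practice: 24.2 × $500 = $12,100.00
Document review: 53.8 × $165 = $8,877.00
Administrative: 136.2 × $125 = $17,025.00
Subtotal: $7,802.00 + $44,785.00 + $12,100.00 + $8,877.00 + $17,025.00 = $90,589.00
Travel: 36.3 × ($125 ÷ 2) = 36.3 × $62.50 = $2,268.75
Total: $90,589.00 + $2,268.75 = $92,857.75

$92,857.75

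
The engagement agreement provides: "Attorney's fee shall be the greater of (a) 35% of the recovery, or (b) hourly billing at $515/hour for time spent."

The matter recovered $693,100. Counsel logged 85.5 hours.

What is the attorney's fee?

(a) 35% of $693,100 = $242,585.00
(b) 85.5 × $515 = $44,032.50
The greater is (a): $242,585.00.

$242,585.00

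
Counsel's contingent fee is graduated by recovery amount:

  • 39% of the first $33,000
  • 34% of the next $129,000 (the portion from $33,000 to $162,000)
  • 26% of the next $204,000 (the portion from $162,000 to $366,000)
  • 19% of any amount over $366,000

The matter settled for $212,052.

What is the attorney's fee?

First $33,000 at 39% = $12,870.00
Next $129,000 at 34% = $43,860.00
Remaining $50,052 at 26% = $13,013.52
Fee: $12,870.00 + $43,860.00 + $13,013.52 = $69,743.52

$69,743.52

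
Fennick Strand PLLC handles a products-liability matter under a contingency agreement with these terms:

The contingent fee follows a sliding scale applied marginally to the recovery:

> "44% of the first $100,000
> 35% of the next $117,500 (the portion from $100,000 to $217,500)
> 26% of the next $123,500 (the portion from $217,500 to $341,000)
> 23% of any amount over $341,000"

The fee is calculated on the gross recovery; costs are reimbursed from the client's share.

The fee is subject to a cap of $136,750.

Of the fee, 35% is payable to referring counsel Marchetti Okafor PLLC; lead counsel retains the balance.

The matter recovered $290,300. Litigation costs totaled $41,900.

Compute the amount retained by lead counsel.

$67,634.45

Fee base is the gross recovery, $290,300; costs are reimbursed separately.
First $100,000 at 44% = $44,000.00
Next $117,500 at 35% = $41,125.00
Remaining $72,800 at 26% = $18,928.00
Fee: $44,000.00 + $41,125.00 + $18,928.00 = $104,053.00
$104,053.00 is under the $136,750 cap.
Referral share: 35% of $104,053.00 = $36,418.55; lead counsel retains $104,053.00 − $36,418.55 = $67,634.45.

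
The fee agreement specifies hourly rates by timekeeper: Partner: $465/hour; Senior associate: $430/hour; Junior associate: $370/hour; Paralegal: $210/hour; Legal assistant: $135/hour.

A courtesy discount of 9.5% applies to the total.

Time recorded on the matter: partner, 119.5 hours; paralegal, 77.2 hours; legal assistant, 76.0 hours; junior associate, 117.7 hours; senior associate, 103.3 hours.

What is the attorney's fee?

Partner: 119.5 × $465 = $55,567.50
Senior associate: 103.3 × $430 = $44,419.00
Junior associate: 117.7 × $370 = $43,549.00
Paralegal: 77.2 × $210 = $16,212.00
Legal assistant: 76.0 × $135 = $10,260.00
Subtotal: $170,007.50
Less 9.5% discount: −$16,150.71
Total: $170,007.50 − $16,150.71 = $153,856.79

$153,856.79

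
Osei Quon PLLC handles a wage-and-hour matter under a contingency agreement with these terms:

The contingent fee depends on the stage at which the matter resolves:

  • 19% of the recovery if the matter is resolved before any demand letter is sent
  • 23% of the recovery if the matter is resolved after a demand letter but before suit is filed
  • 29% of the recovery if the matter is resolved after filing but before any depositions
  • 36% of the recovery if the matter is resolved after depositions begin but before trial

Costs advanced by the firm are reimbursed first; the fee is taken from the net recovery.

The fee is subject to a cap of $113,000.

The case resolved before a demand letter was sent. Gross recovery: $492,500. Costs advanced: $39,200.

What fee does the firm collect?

Fee base (net of costs): $492,500 − $39,200 = $453,300
The matter resolved before a demand letter was sent, so the 19% rate applies.
$453,300 × 19% = $86,127.00
$86,127.00 is under the $113,000 cap.

$86,127.00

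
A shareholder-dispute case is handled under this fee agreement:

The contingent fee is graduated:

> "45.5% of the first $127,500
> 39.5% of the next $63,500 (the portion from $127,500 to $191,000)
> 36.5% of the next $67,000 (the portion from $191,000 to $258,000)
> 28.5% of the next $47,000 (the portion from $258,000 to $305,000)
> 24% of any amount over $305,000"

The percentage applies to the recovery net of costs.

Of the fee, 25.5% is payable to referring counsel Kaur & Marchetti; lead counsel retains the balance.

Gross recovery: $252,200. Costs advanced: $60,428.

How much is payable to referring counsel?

Fee base (net of costs): $252,200 − $60,428 = $191,772
First $127,500 at 45.5% = $58,012.50
Next $63,500 at 39.5% = $25,082.50
Remaining $772 at 36.5% = $281.78
Fee: $58,012.50 + $25,082.50 + $281.78 = $83,376.78
Referral share: 25.5% of $83,376.78 = $21,261.08; lead counsel retains $83,376.78 − $21,261.08 = $62,115.70.

$21,261.08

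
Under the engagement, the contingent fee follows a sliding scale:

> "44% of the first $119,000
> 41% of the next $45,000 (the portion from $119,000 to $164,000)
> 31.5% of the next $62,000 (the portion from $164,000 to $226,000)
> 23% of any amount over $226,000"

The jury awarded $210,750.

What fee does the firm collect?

$85,536.25

First $119,000 at 44% = $52,360.00
Next $45,000 at 41% = $18,450.00
Remaining $46,750 at 31.5% = $14,726.25
Fee: $52,360.00 + $18,450.00 + $14,726.25 = $85,536.25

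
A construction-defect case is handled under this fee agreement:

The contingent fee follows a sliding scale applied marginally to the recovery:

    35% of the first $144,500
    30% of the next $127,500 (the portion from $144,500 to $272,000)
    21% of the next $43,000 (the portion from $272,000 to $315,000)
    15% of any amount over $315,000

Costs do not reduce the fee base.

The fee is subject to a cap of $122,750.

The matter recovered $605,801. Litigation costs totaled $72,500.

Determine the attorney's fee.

Fee base is the gross recovery, $605,801; costs are reimbursed separately.
First $144,500 at 35% = $50,575.00
Next $127,500 at 30% = $38,250.00
Next $43,000 at 21% = $9,030.00
Remaining $290,801 at 15% = $43,620.15
Fee: $50,575.00 + $38,250.00 + $9,030.00 + $43,620.15 = $141,475.15
$141,475.15 exceeds the $122,750 cap, so the fee is capped at $122,750.00.

$122,750.00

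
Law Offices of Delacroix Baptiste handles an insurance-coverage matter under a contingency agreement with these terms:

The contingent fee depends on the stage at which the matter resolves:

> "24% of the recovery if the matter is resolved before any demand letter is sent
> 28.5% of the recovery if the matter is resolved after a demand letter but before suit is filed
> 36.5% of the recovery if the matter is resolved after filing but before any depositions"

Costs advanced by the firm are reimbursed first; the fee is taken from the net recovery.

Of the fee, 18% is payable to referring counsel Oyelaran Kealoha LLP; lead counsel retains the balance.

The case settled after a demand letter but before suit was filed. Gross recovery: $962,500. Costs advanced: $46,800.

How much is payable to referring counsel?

$46,975.41

Fee base (net of costs): $962,500 − $46,800 = $915,700
The matter settled after a demand letter but before suit was filed, so the 28.5% rate applies.
$915,700 × 28.5% = $260,974.50
Referral share: 18% of $260,974.50 = $46,975.41; lead counsel retains $260,974.50 − $46,975.41 = $213,999.09.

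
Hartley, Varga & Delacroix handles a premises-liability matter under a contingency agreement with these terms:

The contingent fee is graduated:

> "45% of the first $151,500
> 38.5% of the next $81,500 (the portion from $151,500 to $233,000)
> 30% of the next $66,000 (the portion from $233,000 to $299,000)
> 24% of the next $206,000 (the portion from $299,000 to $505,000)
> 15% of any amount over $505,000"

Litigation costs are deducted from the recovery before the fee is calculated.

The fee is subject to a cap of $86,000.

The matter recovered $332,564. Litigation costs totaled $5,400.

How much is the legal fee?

Fee base (net of costs): $332,564 − $5,400 = $327,164
First $151,500 at 45% = $68,175.00
Next $81,500 at 38.5% = $31,377.50
Next $66,000 at 30% = $19,800.00
Remaining $28,164 at 24% = $6,759.36
Fee: $68,175.00 + $31,377.50 + $19,800.00 + $6,759.36 = $126,111.86
$126,111.86 exceeds the $86,000 cap, so the fee is capped at $86,000.00.

$86,000.00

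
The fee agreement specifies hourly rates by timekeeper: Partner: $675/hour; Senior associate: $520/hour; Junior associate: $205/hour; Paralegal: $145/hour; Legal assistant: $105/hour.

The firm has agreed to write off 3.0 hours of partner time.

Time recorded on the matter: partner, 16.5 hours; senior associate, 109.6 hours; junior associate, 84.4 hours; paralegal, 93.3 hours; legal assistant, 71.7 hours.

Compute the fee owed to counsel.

$104,463.50

Partner: 16.5 × $675 = $11,137.50
Senior associate: 109.6 × $520 = $56,992.00
Junior associate: 84.4 × $205 = $17,302.00
Paralegal: 93.3 × $145 = $13,528.50
Legal assistant: 71.7 × $105 = $7,528.50
Subtotal: $106,488.50
Write-off: 3.0 × $675 = $2,025.00
Total: $106,488.50 − $2,025.00 = $104,463.50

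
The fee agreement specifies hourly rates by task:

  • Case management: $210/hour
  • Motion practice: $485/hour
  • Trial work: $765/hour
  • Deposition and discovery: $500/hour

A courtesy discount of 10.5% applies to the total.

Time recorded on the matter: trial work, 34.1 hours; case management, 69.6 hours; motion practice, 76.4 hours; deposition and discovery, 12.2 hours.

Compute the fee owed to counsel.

$75,051.57

Case management: 69.6 × $210 = $14,616.00
Motion practice: 76.4 × $485 = $37,054.00
Trial work: 34.1 × $765 = $26,086.50
Deposition and discovery: 12.2 × $500 = $6,100.00
Subtotal: $83,856.50
Less 10.5% discount: −$8,804.93
Total: $83,856.50 − $8,804.93 = $75,051.57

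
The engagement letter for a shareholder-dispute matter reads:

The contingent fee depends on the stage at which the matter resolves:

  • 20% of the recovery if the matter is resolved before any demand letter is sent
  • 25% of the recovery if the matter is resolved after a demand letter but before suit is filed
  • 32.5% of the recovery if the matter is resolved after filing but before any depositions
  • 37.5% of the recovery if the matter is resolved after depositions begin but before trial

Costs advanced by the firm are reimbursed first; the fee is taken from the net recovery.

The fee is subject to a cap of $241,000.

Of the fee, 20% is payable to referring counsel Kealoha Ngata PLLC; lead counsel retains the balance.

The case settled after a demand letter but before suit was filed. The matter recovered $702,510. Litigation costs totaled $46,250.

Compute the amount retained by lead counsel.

Fee base (net of costs): $702,510 − $46,250 = $656,260
The matter settled after a demand letter but before suit was filed, so the 25% rate applies.
$656,260 × 25% = $164,065.00
$164,065.00 is under the $241,000 cap.
Referral share: 20% of $164,065.00 = $32,813.00; lead counsel retains $164,065.00 − $32,813.00 = $131,252.00.

$131,252.00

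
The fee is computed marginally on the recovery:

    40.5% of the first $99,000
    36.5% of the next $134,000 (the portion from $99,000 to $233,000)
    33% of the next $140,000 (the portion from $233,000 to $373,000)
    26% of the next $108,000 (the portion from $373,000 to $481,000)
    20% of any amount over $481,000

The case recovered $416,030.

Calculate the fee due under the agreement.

First $99,000 at 40.5% = $40,095.00
Next $134,000 at 36.5% = $48,910.00
Next $140,000 at 33% = $46,200.00
Remaining $43,030 at 26% = $11,187.80
Fee: $40,095.00 + $48,910.00 + $46,200.00 + $11,187.80 = $146,392.80

$146,392.80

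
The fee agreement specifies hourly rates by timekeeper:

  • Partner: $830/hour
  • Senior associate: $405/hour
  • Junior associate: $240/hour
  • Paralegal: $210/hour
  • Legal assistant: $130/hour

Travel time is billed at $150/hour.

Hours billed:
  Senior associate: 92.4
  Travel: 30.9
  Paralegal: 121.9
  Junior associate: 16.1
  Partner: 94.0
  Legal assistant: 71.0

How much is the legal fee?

$158,770.00

Partner: 94.0 × $830 = $78,020.00
Senior associate: 92.4 × $405 = $37,422.00
Junior associate: 16.1 × $240 = $3,864.00
Paralegal: 121.9 × $210 = $25,599.00
Legal assistant: 71.0 × $130 = $9,230.00
Subtotal: $78,020.00 + $37,422.00 + $3,864.00 + $25,599.00 + $9,230.00 = $154,135.00
Travel: 30.9 × $150 = $4,635.00
Total: $154,135.00 + $4,635.00 = $158,770.00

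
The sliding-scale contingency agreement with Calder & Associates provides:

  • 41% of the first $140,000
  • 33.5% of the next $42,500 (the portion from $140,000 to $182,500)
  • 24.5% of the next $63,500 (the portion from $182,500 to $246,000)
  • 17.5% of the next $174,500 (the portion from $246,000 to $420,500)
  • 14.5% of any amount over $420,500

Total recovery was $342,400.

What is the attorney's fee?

$104,065.00

First $140,000 at 41% = $57,400.00
Next $42,500 at 33.5% = $14,237.50
Next $63,500 at 24.5% = $15,557.50
Remaining $96,400 at 17.5% = $16,870.00
Fee: $57,400.00 + $14,237.50 + $15,557.50 + $16,870.00 = $104,065.00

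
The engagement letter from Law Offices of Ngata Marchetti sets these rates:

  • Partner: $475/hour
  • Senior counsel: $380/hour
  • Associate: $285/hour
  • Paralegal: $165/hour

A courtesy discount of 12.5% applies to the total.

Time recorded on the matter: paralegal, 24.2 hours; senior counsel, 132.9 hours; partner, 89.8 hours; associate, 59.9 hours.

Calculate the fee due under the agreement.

Partner: 89.8 × $475 = $42,655.00
Senior counsel: 132.9 × $380 = $50,502.00
Associate: 59.9 × $285 = $17,071.50
Paralegal: 24.2 × $165 = $3,993.00
Subtotal: $114,221.50
Less 12.5% discount: −$14,277.69
Total: $114,221.50 − $14,277.69 = $99,943.81

$99,943.81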